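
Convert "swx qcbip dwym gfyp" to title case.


Input string: 'swx qcbip dwym gfyp'
Operation: capitalize first letter of each word
Word transformations: 'swx'->'Swx', 'qcbip'->'Qcbip', 'dwym'->'Dwym', 'gfyp'->'Gfyp'
Result: Swx Qcbip Dwym Gfyp


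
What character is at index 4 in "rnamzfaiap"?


Input string: 'rnamzfaiap'
Operation: get character at index 4
Index mapping: s[0]='r', s[1]='n', s[2]='a', s[3]='m', s[4]='z'
Result: 'z'


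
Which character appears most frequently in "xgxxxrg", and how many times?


Input: 'xgxxxrg'
Operation: tally each character
Counts: 'g':2, 'r':1, 'x':4
Maximum: 'x' appears 4 times


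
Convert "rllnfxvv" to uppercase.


Input string: 'rllnfxvv'
Operation: convert each letter to uppercase
Mapping: 'r'->'R', 'l'->'L', 'l'->'L', 'n'->'N', 'f'->'F', 'x'->'X', 'v'->'V', 'v'->'V'
Result: RLLNFXVV


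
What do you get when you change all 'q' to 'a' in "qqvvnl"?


Input string: 'qqvvnl'
Operation: replace 'q' with 'a'
Positions of 'q': 0, 1
After replacement: aavvnl


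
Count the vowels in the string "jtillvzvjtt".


Input string: 'jtillvzvjtt'
Operation: count vowels (a, e, i, o, u)
Scan: s[0]='j', s[1]='t', s[2]='i' (vowel), s[3]='l', s[4]='l', s[5]='v', s[6]='z', s[7]='v', s[8]='j', s[9]='t', s[10]='t'
Vowels found: 1
Result: 1


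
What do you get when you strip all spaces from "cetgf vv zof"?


Input string: 'cetgf vv zof'
Operation: remove all spaces
Words: 'cetgf', 'vv', 'zof'
Join without spaces: cetgfvvzof


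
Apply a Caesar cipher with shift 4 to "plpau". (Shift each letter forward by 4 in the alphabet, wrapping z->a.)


Input: 'plpau', shift = 4
Operation: for each letter, (position + 4) mod 26
Mapping: 'p'(15+4=19)->'t', 'l'(11+4=15)->'p', 'p'(15+4=19)->'t', 'a'(0+4=4)->'e', 'u'(20+4=24)->'y'
Result: tptey


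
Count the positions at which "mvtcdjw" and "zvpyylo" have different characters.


String 1: 'mvtcdjw'
String 2: 'zvpyylo'
Compare each position: pos 0: 'm'!='z', pos 1: 'v'=='v', pos 2: 't'!='p', pos 3: 'c'!='y', pos 4: 'd'!='y', pos 5: 'j'!='l', pos 6: 'w'!='o'
Differing positions: 6
Hamming distance: 6


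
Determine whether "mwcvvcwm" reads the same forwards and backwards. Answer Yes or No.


Input string: 'mwcvvcwm'
Reversed: 'mwcvvcwm'
Compare pairs: s[0]='m' vs s[7]='m' (match), s[1]='w' vs s[6]='w' (match), s[2]='c' vs s[5]='c' (match), s[3]='v' vs s[4]='v' (match)
Palindrome: Yes


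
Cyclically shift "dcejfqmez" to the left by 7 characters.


Input: 'dcejfqmez', shift = 7
Operation: split at index 7 and swap parts
Front part s[0:7] = 'dcejfqm'
Back part s[7:] = 'ez'
Rotated = back + front = 'ez' + 'dcejfqm'
Result: ezdcejfqm


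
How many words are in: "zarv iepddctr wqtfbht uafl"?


Input string: 'zarv iepddctr wqtfbht uafl'
Operation: split by spaces
Words found: 'zarv', 'iepddctr', 'wqtfbht', 'uafl'
Word count: 4


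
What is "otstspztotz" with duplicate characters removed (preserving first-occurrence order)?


Input: 'otstspztotz'
Operation: keep first occurrence of each character
Scan: s[0]='o' new -> keep; s[1]='t' new -> keep; s[2]='s' new -> keep; s[3]='t' seen -> skip; s[4]='s' seen -> skip; s[5]='p' new -> keep; s[6]='z' new -> keep; s[7]='t' seen -> skip; s[8]='o' seen -> skip; s[9]='t' seen -> skip; s[10]='z' seen -> skip
Result: otspz


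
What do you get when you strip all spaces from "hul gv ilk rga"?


Input string: 'hul gv ilk rga'
Operation: remove all spaces
Words: 'hul', 'gv', 'ilk', 'rga'
Join without spaces: hulgvilkrga


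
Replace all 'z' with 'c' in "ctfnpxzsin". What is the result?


Input string: 'ctfnpxzsin'
Operation: replace 'z' with 'c'
Positions of 'z': 6
After replacement: ctfnpxcsin


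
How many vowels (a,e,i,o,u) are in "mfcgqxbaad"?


Input string: 'mfcgqxbaad'
Operation: count vowels (a, e, i, o, u)
Scan: s[0]='m', s[1]='f', s[2]='c', s[3]='g', s[4]='q', s[5]='x', s[6]='b', s[7]='a' (vowel), s[8]='a' (vowel), s[9]='d'
Vowels found: 2
Result: 2


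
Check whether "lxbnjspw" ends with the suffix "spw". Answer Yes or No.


Input string: 'lxbnjspw'
Suffix to check: 'spw'
Last 3 characters of input: 'spw'
Match: True
Result: Yes


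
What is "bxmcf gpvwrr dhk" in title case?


Input string: 'bxmcf gpvwrr dhk'
Operation: capitalize first letter of each word
Word transformations: 'bxmcf'->'Bxmcf', 'gpvwrr'->'Gpvwrr', 'dhk'->'Dhk'
Result: Bxmcf Gpvwrr Dhk


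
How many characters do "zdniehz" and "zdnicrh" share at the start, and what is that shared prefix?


String 1: 'zdniehz'
String 2: 'zdnicrh'
Compare position by position:
pos 0: 'z' vs 'z' match
pos 1: 'd' vs 'd' match
pos 2: 'n' vs 'n' match
pos 3: 'i' vs 'i' match
pos 4: 'e' vs 'c' differ -> stop
Longest common prefix: "zdni" (length 4)


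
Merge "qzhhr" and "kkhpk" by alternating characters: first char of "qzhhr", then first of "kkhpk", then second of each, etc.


String 1: 'qzhhr'
String 2: 'kkhpk'
Operation: alternate characters
Pairs: 'q'+'k', 'z'+'k', 'h'+'h', 'h'+'p', 'r'+'k'
Result: qkzkhhhprk


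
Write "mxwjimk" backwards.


Input string: 'mxwjimk'
Operation: reverse character order
Original order: 'm' -> 'x' -> 'w' -> 'j' -> 'i' -> 'm' -> 'k'
Reversed order: 'k' -> 'm' -> 'i' -> 'j' -> 'w' -> 'x' -> 'm'
Result: kmijwxm


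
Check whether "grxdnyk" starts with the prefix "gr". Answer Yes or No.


Input string: 'grxdnyk'
Prefix to check: 'gr'
First 2 characters of input: 'gr'
Match: True
Result: Yes


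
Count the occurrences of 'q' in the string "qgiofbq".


Input string: 'qgiofbq'
Target character: 'q'
Scan each position: s[0]='q', s[6]='q'
Matches found at indices: 0, 6
Total: 2


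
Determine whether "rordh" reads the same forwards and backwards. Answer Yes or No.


Input string: 'rordh'
Reversed: 'hdror'
Compare pairs: s[0]='r' vs s[4]='h' (mismatch), s[1]='o' vs s[3]='d' (mismatch)
Palindrome: No


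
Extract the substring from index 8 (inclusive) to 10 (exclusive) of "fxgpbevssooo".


Input string: 'fxgpbevssooo'
Operation: slice [8:10]
Extract characters: s[8]='s', s[9]='o'
Result: so


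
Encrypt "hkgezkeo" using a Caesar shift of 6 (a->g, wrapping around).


Input: 'hkgezkeo', shift = 6
Operation: for each letter, (position + 6) mod 26
Mapping: 'h'(7+6=13)->'n', 'k'(10+6=16)->'q', 'g'(6+6=12)->'m', 'e'(4+6=10)->'k', 'z'(25+6=31, 31 mod 26=5)->'f', 'k'(10+6=16)->'q', 'e'(4+6=10)->'k', 'o'(14+6=20)->'u'
Result: nqmkfqku


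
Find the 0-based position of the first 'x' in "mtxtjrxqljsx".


Input string: 'mtxtjrxqljsx'
Target: 'x'
Scanning left to right: s[0]='m', s[1]='t', s[2]='x'
First match at index: 2


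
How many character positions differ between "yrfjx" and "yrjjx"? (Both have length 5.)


String 1: 'yrfjx'
String 2: 'yrjjx'
Compare each position: pos 0: 'y'=='y', pos 1: 'r'=='r', pos 2: 'f'!='j', pos 3: 'j'=='j', pos 4: 'x'=='x'
Differing positions: 1
Hamming distance: 1


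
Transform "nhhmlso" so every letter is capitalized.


Input string: 'nhhmlso'
Operation: convert each letter to uppercase
Mapping: 'n'->'N', 'h'->'H', 'h'->'H', 'm'->'M', 'l'->'L', 's'->'S', 'o'->'O'
Result: NHHMLSO


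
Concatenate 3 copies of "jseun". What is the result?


Input string: 'jseun'
Operation: repeat 3 times
Concatenation: 'jseun' + 'jseun' + 'jseun'
Result: jseunjseunjseun


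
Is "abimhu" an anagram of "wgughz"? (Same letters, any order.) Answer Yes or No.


String 1: 'wgughz' -> sorted: 'gghuwz'
String 2: 'abimhu' -> sorted: 'abhimu'
Compare sorted forms: 'gghuwz' != 'abhimu'
Anagram: No


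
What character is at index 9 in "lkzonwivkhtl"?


Input string: 'lkzonwivkhtl'
Operation: get character at index 9
Index mapping: s[0]='l', s[1]='k', s[2]='z', s[3]='o', s[4]='n', s[5]='w', s[6]='i', s[7]='v', s[8]='k', s[9]='h'
Result: 'h'


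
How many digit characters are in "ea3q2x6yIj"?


Input string: 'ea3q2x6yIj'
Operation: count digit characters (0-9)
Scan: 'e', 'a', '3'(digit), 'q', '2'(digit), 'x', '6'(digit), 'y', 'I', 'j'
Digits found: 3
Result: 3


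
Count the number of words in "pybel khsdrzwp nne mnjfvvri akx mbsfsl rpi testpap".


Input string: 'pybel khsdrzwp nne mnjfvvri akx mbsfsl rpi testpap'
Operation: split by spaces
Words found: 'pybel', 'khsdrzwp', 'nne', 'mnjfvvri', 'akx', 'mbsfsl', 'rpi', 'testpap'
Word count: 8


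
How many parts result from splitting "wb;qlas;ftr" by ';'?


Input string: 'wb;qlas;ftr'
Delimiter: ';'
Split result: 'wb', 'qlas', 'ftr'
Number of parts: 3


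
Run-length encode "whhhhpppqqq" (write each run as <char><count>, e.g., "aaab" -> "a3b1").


Input: 'whhhhpppqqq'
Operation: identify consecutive runs
Runs: 'w' -> w1, 'hhhh' -> h4, 'ppp' -> p3, 'qqq' -> q3
Encoded: w1h4p3q3


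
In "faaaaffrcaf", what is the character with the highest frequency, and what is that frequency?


Input: 'faaaaffrcaf'
Operation: tally each character
Counts: 'a':5, 'c':1, 'f':4, 'r':1
Maximum: 'a' appears 5 times


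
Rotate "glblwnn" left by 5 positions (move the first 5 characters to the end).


Input: 'glblwnn', shift = 5
Operation: split at index 5 and swap parts
Front part s[0:5] = 'glblw'
Back part s[5:] = 'nn'
Rotated = back + front = 'nn' + 'glblw'
Result: nnglblw


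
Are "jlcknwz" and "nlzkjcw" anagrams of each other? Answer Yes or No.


String 1: 'jlcknwz' -> sorted: 'cjklnwz'
String 2: 'nlzkjcw' -> sorted: 'cjklnwz'
Compare sorted forms: 'cjklnwz' == 'cjklnwz'
Anagram: Yes


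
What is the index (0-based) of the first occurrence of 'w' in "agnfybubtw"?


Input string: 'agnfybubtw'
Target: 'w'
Scanning left to right: s[0]='a', s[1]='g', s[2]='n', s[3]='f', s[4]='y', s[5]='b', s[6]='u', s[7]='b', s[8]='t', s[9]='w'
First match at index: 9


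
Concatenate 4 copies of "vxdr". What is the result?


Input string: 'vxdr'
Operation: repeat 4 times
Concatenation: 'vxdr' + 'vxdr' + 'vxdr' + 'vxdr'
Result: vxdrvxdrvxdrvxdr


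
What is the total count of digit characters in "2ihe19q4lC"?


Input string: '2ihe19q4lC'
Operation: count digit characters (0-9)
Scan: '2'(digit), 'i', 'h', 'e', '1'(digit), '9'(digit), 'q', '4'(digit), 'l', 'C'
Digits found: 4
Result: 4


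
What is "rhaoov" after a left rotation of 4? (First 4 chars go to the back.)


Input: 'rhaoov', shift = 4
Operation: split at index 4 and swap parts
Front part s[0:4] = 'rhao'
Back part s[4:] = 'ov'
Rotated = back + front = 'ov' + 'rhao'
Result: ovrhao


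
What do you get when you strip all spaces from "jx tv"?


Input string: 'jx tv'
Operation: remove all spaces
Words: 'jx', 'tv'
Join without spaces: jxtv


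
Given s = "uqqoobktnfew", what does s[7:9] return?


Input string: 'uqqoobktnfew'
Operation: slice [7:9]
Extract characters: s[7]='t', s[8]='n'
Result: tn


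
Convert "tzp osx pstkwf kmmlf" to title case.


Input string: 'tzp osx pstkwf kmmlf'
Operation: capitalize first letter of each word
Word transformations: 'tzp'->'Tzp', 'osx'->'Osx', 'pstkwf'->'Pstkwf', 'kmmlf'->'Kmmlf'
Result: Tzp Osx Pstkwf Kmmlf


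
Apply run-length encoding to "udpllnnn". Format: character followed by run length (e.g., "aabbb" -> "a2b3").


Input: 'udpllnnn'
Operation: identify consecutive runs
Runs: 'u' -> u1, 'd' -> d1, 'p' -> p1, 'll' -> l2, 'nnn' -> n3
Encoded: u1d1p1l2n3


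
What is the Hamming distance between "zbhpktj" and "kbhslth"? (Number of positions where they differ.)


String 1: 'zbhpktj'
String 2: 'kbhslth'
Compare each position: pos 0: 'z'!='k', pos 1: 'b'=='b', pos 2: 'h'=='h', pos 3: 'p'!='s', pos 4: 'k'!='l', pos 5: 't'=='t', pos 6: 'j'!='h'
Differing positions: 4
Hamming distance: 4


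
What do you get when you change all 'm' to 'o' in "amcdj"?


Input string: 'amcdj'
Operation: replace 'm' with 'o'
Positions of 'm': 1
After replacement: aocdj


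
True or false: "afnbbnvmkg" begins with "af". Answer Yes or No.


Input string: 'afnbbnvmkg'
Prefix to check: 'af'
First 2 characters of input: 'af'
Match: True
Result: Yes


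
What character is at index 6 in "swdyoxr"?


Input string: 'swdyoxr'
Operation: get character at index 6
Index mapping: s[0]='s', s[1]='w', s[2]='d', s[3]='y', s[4]='o', s[5]='x', s[6]='r'
Result: 'r'


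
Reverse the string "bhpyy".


Input string: 'bhpyy'
Operation: reverse character order
Original order: 'b' -> 'h' -> 'p' -> 'y' -> 'y'
Reversed order: 'y' -> 'y' -> 'p' -> 'h' -> 'b'
Result: yyphb


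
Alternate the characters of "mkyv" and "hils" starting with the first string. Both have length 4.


String 1: 'mkyv'
String 2: 'hils'
Operation: alternate characters
Pairs: 'm'+'h', 'k'+'i', 'y'+'l', 'v'+'s'
Result: mhkiylvs


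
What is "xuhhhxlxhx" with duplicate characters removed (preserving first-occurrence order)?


Input: 'xuhhhxlxhx'
Operation: keep first occurrence of each character
Scan: s[0]='x' new -> keep; s[1]='u' new -> keep; s[2]='h' new -> keep; s[3]='h' seen -> skip; s[4]='h' seen -> skip; s[5]='x' seen -> skip; s[6]='l' new -> keep; s[7]='x' seen -> skip; s[8]='h' seen -> skip; s[9]='x' seen -> skip
Result: xuhl


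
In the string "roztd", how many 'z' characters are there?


Input string: 'roztd'
Target character: 'z'
Scan each position: s[2]='z'
Matches found at indices: 2
Total: 1


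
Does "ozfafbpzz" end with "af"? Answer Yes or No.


Input string: 'ozfafbpzz'
Suffix to check: 'af'
Last 2 characters of input: 'zz'
Match: False
Result: No


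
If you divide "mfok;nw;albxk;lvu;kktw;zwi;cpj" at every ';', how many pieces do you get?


Input string: 'mfok;nw;albxk;lvu;kktw;zwi;cpj'
Delimiter: ';'
Split result: 'mfok', 'nw', 'albxk', 'lvu', 'kktw', 'zwi', 'cpj'
Number of parts: 7


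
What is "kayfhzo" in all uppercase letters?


Input string: 'kayfhzo'
Operation: convert each letter to uppercase
Mapping: 'k'->'K', 'a'->'A', 'y'->'Y', 'f'->'F', 'h'->'H', 'z'->'Z', 'o'->'O'
Result: KAYFHZO


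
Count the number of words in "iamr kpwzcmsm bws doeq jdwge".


Input string: 'iamr kpwzcmsm bws doeq jdwge'
Operation: split by spaces
Words found: 'iamr', 'kpwzcmsm', 'bws', 'doeq', 'jdwge'
Word count: 5


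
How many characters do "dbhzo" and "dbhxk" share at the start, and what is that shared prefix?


String 1: 'dbhzo'
String 2: 'dbhxk'
Compare position by position:
pos 0: 'd' vs 'd' match
pos 1: 'b' vs 'b' match
pos 2: 'h' vs 'h' match
pos 3: 'z' vs 'x' differ -> stop
Longest common prefix: "dbh" (length 3)


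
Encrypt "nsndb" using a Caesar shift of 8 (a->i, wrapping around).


Input: 'nsndb', shift = 8
Operation: for each letter, (position + 8) mod 26
Mapping: 'n'(13+8=21)->'v', 's'(18+8=26, 26 mod 26=0)->'a', 'n'(13+8=21)->'v', 'd'(3+8=11)->'l', 'b'(1+8=9)->'j'
Result: vavlj


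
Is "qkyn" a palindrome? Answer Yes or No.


Input string: 'qkyn'
Reversed: 'nykq'
Compare pairs: s[0]='q' vs s[3]='n' (mismatch), s[1]='k' vs s[2]='y' (mismatch)
Palindrome: No


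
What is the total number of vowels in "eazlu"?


Input string: 'eazlu'
Operation: count vowels (a, e, i, o, u)
Scan: s[0]='e' (vowel), s[1]='a' (vowel), s[2]='z', s[3]='l', s[4]='u' (vowel)
Vowels found: 3
Result: 3


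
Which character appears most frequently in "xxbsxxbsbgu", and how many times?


Input: 'xxbsxxbsbgu'
Operation: tally each character
Counts: 'b':3, 'g':1, 's':2, 'u':1, 'x':4
Maximum: 'x' appears 4 times


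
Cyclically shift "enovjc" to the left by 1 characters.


Input: 'enovjc', shift = 1
Operation: split at index 1 and swap parts
Front part s[0:1] = 'e'
Back part s[1:] = 'novjc'
Rotated = back + front = 'novjc' + 'e'
Result: novjce


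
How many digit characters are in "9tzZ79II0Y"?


Input string: '9tzZ79II0Y'
Operation: count digit characters (0-9)
Scan: '9'(digit), 't', 'z', 'Z', '7'(digit), '9'(digit), 'I', 'I', '0'(digit), 'Y'
Digits found: 4
Result: 4


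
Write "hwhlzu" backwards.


Input string: 'hwhlzu'
Operation: reverse character order
Original order: 'h' -> 'w' -> 'h' -> 'l' -> 'z' -> 'u'
Reversed order: 'u' -> 'z' -> 'l' -> 'h' -> 'w' -> 'h'
Result: uzlhwh


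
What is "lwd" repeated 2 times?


Input string: 'lwd'
Operation: repeat 2 times
Concatenation: 'lwd' + 'lwd'
Result: lwdlwd


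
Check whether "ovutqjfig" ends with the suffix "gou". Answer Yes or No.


Input string: 'ovutqjfig'
Suffix to check: 'gou'
Last 3 characters of input: 'fig'
Match: False
Result: No


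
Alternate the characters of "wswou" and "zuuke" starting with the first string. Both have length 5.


String 1: 'wswou'
String 2: 'zuuke'
Operation: alternate characters
Pairs: 'w'+'z', 's'+'u', 'w'+'u', 'o'+'k', 'u'+'e'
Result: wzsuwuokue


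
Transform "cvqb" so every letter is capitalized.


Input string: 'cvqb'
Operation: convert each letter to uppercase
Mapping: 'c'->'C', 'v'->'V', 'q'->'Q', 'b'->'B'
Result: CVQB


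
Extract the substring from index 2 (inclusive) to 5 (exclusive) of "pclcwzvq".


Input string: 'pclcwzvq'
Operation: slice [2:5]
Extract characters: s[2]='l', s[3]='c', s[4]='w'
Result: lcw


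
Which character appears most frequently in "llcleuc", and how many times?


Input: 'llcleuc'
Operation: tally each character
Counts: 'c':2, 'e':1, 'l':3, 'u':1
Maximum: 'l' appears 3 times


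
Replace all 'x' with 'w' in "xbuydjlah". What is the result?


Input string: 'xbuydjlah'
Operation: replace 'x' with 'w'
Positions of 'x': 0
After replacement: wbuydjlah


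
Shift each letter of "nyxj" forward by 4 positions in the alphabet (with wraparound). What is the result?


Input: 'nyxj', shift = 4
Operation: for each letter, (position + 4) mod 26
Mapping: 'n'(13+4=17)->'r', 'y'(24+4=28, 28 mod 26=2)->'c', 'x'(23+4=27, 27 mod 26=1)->'b', 'j'(9+4=13)->'n'
Result: rcbn


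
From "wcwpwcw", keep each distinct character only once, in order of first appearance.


Input: 'wcwpwcw'
Operation: keep first occurrence of each character
Scan: s[0]='w' new -> keep; s[1]='c' new -> keep; s[2]='w' seen -> skip; s[3]='p' new -> keep; s[4]='w' seen -> skip; s[5]='c' seen -> skip; s[6]='w' seen -> skip
Result: wcp


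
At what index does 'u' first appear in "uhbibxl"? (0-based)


Input string: 'uhbibxl'
Target: 'u'
Scanning left to right: s[0]='u'
First match at index: 0


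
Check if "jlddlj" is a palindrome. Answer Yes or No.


Input string: 'jlddlj'
Reversed: 'jlddlj'
Compare pairs: s[0]='j' vs s[5]='j' (match), s[1]='l' vs s[4]='l' (match), s[2]='d' vs s[3]='d' (match)
Palindrome: Yes


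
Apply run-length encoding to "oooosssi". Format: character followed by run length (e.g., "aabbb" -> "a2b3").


Input: 'oooosssi'
Operation: identify consecutive runs
Runs: 'oooo' -> o4, 'sss' -> s3, 'i' -> i1
Encoded: o4s3i1


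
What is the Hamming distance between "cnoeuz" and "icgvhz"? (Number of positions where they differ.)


String 1: 'cnoeuz'
String 2: 'icgvhz'
Compare each position: pos 0: 'c'!='i', pos 1: 'n'!='c', pos 2: 'o'!='g', pos 3: 'e'!='v', pos 4: 'u'!='h', pos 5: 'z'=='z'
Differing positions: 5
Hamming distance: 5


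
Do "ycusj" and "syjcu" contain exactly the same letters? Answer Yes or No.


String 1: 'ycusj' -> sorted: 'cjsuy'
String 2: 'syjcu' -> sorted: 'cjsuy'
Compare sorted forms: 'cjsuy' == 'cjsuy'
Anagram: Yes


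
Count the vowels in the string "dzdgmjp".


Input string: 'dzdgmjp'
Operation: count vowels (a, e, i, o, u)
Scan: s[0]='d', s[1]='z', s[2]='d', s[3]='g', s[4]='m', s[5]='j', s[6]='p'
Vowels found: 0
Result: 0


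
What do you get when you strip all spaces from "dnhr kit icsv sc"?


Input string: 'dnhr kit icsv sc'
Operation: remove all spaces
Words: 'dnhr', 'kit', 'icsv', 'sc'
Join without spaces: dnhrkiticsvsc


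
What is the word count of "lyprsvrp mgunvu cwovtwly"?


Input string: 'lyprsvrp mgunvu cwovtwly'
Operation: split by spaces
Words found: 'lyprsvrp', 'mgunvu', 'cwovtwly'
Word count: 3


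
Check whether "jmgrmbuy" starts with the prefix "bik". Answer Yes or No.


Input string: 'jmgrmbuy'
Prefix to check: 'bik'
First 3 characters of input: 'jmg'
Match: False
Result: No


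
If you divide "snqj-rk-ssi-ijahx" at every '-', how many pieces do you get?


Input string: 'snqj-rk-ssi-ijahx'
Delimiter: '-'
Split result: 'snqj', 'rk', 'ssi', 'ijahx'
Number of parts: 4


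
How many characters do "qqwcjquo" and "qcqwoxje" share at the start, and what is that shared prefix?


String 1: 'qqwcjquo'
String 2: 'qcqwoxje'
Compare position by position:
pos 0: 'q' vs 'q' match
pos 1: 'q' vs 'c' differ -> stop
Longest common prefix: "q" (length 1)


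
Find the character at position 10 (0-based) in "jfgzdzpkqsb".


Input string: 'jfgzdzpkqsb'
Operation: get character at index 10
Index mapping: s[0]='j', s[1]='f', s[2]='g', s[3]='z', s[4]='d', s[5]='z', s[6]='p', s[7]='k', s[8]='q', s[9]='s', s[10]='b'
Result: 'b'


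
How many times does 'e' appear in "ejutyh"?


Input string: 'ejutyh'
Target character: 'e'
Scan each position: s[0]='e'
Matches found at indices: 0
Total: 1


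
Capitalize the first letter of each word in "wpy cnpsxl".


Input string: 'wpy cnpsxl'
Operation: capitalize first letter of each word
Word transformations: 'wpy'->'Wpy', 'cnpsxl'->'Cnpsxl'
Result: Wpy Cnpsxl


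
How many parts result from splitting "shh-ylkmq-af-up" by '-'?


Input string: 'shh-ylkmq-af-up'
Delimiter: '-'
Split result: 'shh', 'ylkmq', 'af', 'up'
Number of parts: 4


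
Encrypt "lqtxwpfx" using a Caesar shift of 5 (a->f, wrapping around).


Input: 'lqtxwpfx', shift = 5
Operation: for each letter, (position + 5) mod 26
Mapping: 'l'(11+5=16)->'q', 'q'(16+5=21)->'v', 't'(19+5=24)->'y', 'x'(23+5=28, 28 mod 26=2)->'c', 'w'(22+5=27, 27 mod 26=1)->'b', 'p'(15+5=20)->'u', 'f'(5+5=10)->'k', 'x'(23+5=28, 28 mod 26=2)->'c'
Result: qvycbukc


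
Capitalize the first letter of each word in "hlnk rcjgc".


Input string: 'hlnk rcjgc'
Operation: capitalize first letter of each word
Word transformations: 'hlnk'->'Hlnk', 'rcjgc'->'Rcjgc'
Result: Hlnk Rcjgc


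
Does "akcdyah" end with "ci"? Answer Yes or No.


Input string: 'akcdyah'
Suffix to check: 'ci'
Last 2 characters of input: 'ah'
Match: False
Result: No


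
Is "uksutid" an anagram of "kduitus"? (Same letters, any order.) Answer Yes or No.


String 1: 'kduitus' -> sorted: 'dikstuu'
String 2: 'uksutid' -> sorted: 'dikstuu'
Compare sorted forms: 'dikstuu' == 'dikstuu'
Anagram: Yes


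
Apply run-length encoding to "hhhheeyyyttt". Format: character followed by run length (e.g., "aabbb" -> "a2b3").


Input: 'hhhheeyyyttt'
Operation: identify consecutive runs
Runs: 'hhhh' -> h4, 'ee' -> e2, 'yyy' -> y3, 'ttt' -> t3
Encoded: h4e2y3t3


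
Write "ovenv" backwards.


Input string: 'ovenv'
Operation: reverse character order
Original order: 'o' -> 'v' -> 'e' -> 'n' -> 'v'
Reversed order: 'v' -> 'n' -> 'e' -> 'v' -> 'o'
Result: vnevo


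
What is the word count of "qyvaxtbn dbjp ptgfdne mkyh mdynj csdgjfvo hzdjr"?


Input string: 'qyvaxtbn dbjp ptgfdne mkyh mdynj csdgjfvo hzdjr'
Operation: split by spaces
Words found: 'qyvaxtbn', 'dbjp', 'ptgfdne', 'mkyh', 'mdynj', 'csdgjfvo', 'hzdjr'
Word count: 7


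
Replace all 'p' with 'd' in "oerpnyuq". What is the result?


Input string: 'oerpnyuq'
Operation: replace 'p' with 'd'
Positions of 'p': 3
After replacement: oerdnyuq


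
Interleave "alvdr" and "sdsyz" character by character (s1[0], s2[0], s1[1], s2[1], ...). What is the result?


String 1: 'alvdr'
String 2: 'sdsyz'
Operation: alternate characters
Pairs: 'a'+'s', 'l'+'d', 'v'+'s', 'd'+'y', 'r'+'z'
Result: asldvsdyrz


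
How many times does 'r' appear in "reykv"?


Input string: 'reykv'
Target character: 'r'
Scan each position: s[0]='r'
Matches found at indices: 0
Total: 1


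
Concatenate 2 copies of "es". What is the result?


Input string: 'es'
Operation: repeat 2 times
Concatenation: 'es' + 'es'
Result: eses


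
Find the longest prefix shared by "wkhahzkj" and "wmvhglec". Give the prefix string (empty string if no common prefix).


String 1: 'wkhahzkj'
String 2: 'wmvhglec'
Compare position by position:
pos 0: 'w' vs 'w' match
pos 1: 'k' vs 'm' differ -> stop
Longest common prefix: "w" (length 1)


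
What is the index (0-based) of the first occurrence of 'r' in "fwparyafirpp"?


Input string: 'fwparyafirpp'
Target: 'r'
Scanning left to right: s[0]='f', s[1]='w', s[2]='p', s[3]='a', s[4]='r'
First match at index: 4


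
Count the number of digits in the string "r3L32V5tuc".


Input string: 'r3L32V5tuc'
Operation: count digit characters (0-9)
Scan: 'r', '3'(digit), 'L', '3'(digit), '2'(digit), 'V', '5'(digit), 't', 'u', 'c'
Digits found: 4
Result: 4


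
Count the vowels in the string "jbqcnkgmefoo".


Input string: 'jbqcnkgmefoo'
Operation: count vowels (a, e, i, o, u)
Scan: s[0]='j', s[1]='b', s[2]='q', s[3]='c', s[4]='n', s[5]='k', s[6]='g', s[7]='m', s[8]='e' (vowel), s[9]='f', s[10]='o' (vowel), s[11]='o' (vowel)
Vowels found: 3
Result: 3


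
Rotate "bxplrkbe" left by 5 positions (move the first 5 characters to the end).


Input: 'bxplrkbe', shift = 5
Operation: split at index 5 and swap parts
Front part s[0:5] = 'bxplr'
Back part s[5:] = 'kbe'
Rotated = back + front = 'kbe' + 'bxplr'
Result: kbebxplr


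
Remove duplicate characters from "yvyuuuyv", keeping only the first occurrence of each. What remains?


Input: 'yvyuuuyv'
Operation: keep first occurrence of each character
Scan: s[0]='y' new -> keep; s[1]='v' new -> keep; s[2]='y' seen -> skip; s[3]='u' new -> keep; s[4]='u' seen -> skip; s[5]='u' seen -> skip; s[6]='y' seen -> skip; s[7]='v' seen -> skip
Result: yvu


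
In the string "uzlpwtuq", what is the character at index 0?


Input string: 'uzlpwtuq'
Operation: get character at index 0
Index mapping: s[0]='u'
Result: 'u'


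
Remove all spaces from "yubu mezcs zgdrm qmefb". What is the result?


Input string: 'yubu mezcs zgdrm qmefb'
Operation: remove all spaces
Words: 'yubu', 'mezcs', 'zgdrm', 'qmefb'
Join without spaces: yubumezcszgdrmqmefb


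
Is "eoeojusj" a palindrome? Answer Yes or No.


Input string: 'eoeojusj'
Reversed: 'jsujoeoe'
Compare pairs: s[0]='e' vs s[7]='j' (mismatch), s[1]='o' vs s[6]='s' (mismatch), s[2]='e' vs s[5]='u' (mismatch), s[3]='o' vs s[4]='j' (mismatch)
Palindrome: No


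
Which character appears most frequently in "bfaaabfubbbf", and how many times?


Input: 'bfaaabfubbbf'
Operation: tally each character
Counts: 'a':3, 'b':5, 'f':3, 'u':1
Maximum: 'b' appears 5 times


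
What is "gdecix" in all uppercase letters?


Input string: 'gdecix'
Operation: convert each letter to uppercase
Mapping: 'g'->'G', 'd'->'D', 'e'->'E', 'c'->'C', 'i'->'I', 'x'->'X'
Result: GDECIX


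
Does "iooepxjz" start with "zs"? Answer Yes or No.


Input string: 'iooepxjz'
Prefix to check: 'zs'
First 2 characters of input: 'io'
Match: False
Result: No


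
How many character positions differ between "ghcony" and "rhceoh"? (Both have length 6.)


String 1: 'ghcony'
String 2: 'rhceoh'
Compare each position: pos 0: 'g'!='r', pos 1: 'h'=='h', pos 2: 'c'=='c', pos 3: 'o'!='e', pos 4: 'n'!='o', pos 5: 'y'!='h'
Differing positions: 4
Hamming distance: 4


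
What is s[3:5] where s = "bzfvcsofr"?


Input string: 'bzfvcsofr'
Operation: slice [3:5]
Extract characters: s[3]='v', s[4]='c'
Result: vc


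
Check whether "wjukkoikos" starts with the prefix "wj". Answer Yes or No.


Input string: 'wjukkoikos'
Prefix to check: 'wj'
First 2 characters of input: 'wj'
Match: True
Result: Yes


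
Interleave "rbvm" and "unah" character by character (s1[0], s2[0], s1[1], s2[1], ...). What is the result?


String 1: 'rbvm'
String 2: 'unah'
Operation: alternate characters
Pairs: 'r'+'u', 'b'+'n', 'v'+'a', 'm'+'h'
Result: rubnvamh


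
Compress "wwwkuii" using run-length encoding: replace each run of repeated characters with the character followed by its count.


Input: 'wwwkuii'
Operation: identify consecutive runs
Runs: 'www' -> w3, 'k' -> k1, 'u' -> u1, 'ii' -> i2
Encoded: w3k1u1i2


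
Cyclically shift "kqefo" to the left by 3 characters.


Input: 'kqefo', shift = 3
Operation: split at index 3 and swap parts
Front part s[0:3] = 'kqe'
Back part s[3:] = 'fo'
Rotated = back + front = 'fo' + 'kqe'
Result: fokqe


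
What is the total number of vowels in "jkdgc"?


Input string: 'jkdgc'
Operation: count vowels (a, e, i, o, u)
Scan: s[0]='j', s[1]='k', s[2]='d', s[3]='g', s[4]='c'
Vowels found: 0
Result: 0


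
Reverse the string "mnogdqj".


Input string: 'mnogdqj'
Operation: reverse character order
Original order: 'm' -> 'n' -> 'o' -> 'g' -> 'd' -> 'q' -> 'j'
Reversed order: 'j' -> 'q' -> 'd' -> 'g' -> 'o' -> 'n' -> 'm'
Result: jqdgonm


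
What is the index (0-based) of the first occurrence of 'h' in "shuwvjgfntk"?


Input string: 'shuwvjgfntk'
Target: 'h'
Scanning left to right: s[0]='s', s[1]='h'
First match at index: 1


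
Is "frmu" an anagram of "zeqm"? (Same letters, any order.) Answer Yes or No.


String 1: 'zeqm' -> sorted: 'emqz'
String 2: 'frmu' -> sorted: 'fmru'
Compare sorted forms: 'emqz' != 'fmru'
Anagram: No


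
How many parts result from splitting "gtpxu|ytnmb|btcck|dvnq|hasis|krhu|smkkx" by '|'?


Input string: 'gtpxu|ytnmb|btcck|dvnq|hasis|krhu|smkkx'
Delimiter: '|'
Split result: 'gtpxu', 'ytnmb', 'btcck', 'dvnq', 'hasis', 'krhu', 'smkkx'
Number of parts: 7


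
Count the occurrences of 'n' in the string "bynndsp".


Input string: 'bynndsp'
Target character: 'n'
Scan each position: s[2]='n', s[3]='n'
Matches found at indices: 2, 3
Total: 2


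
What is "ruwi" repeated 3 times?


Input string: 'ruwi'
Operation: repeat 3 times
Concatenation: 'ruwi' + 'ruwi' + 'ruwi'
Result: ruwiruwiruwi


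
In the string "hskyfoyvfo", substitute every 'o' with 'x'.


Input string: 'hskyfoyvfo'
Operation: replace 'o' with 'x'
Positions of 'o': 5, 9
After replacement: hskyfxyvfx


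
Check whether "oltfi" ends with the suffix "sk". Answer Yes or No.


Input string: 'oltfi'
Suffix to check: 'sk'
Last 2 characters of input: 'fi'
Match: False
Result: No


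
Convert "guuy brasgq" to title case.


Input string: 'guuy brasgq'
Operation: capitalize first letter of each word
Word transformations: 'guuy'->'Guuy', 'brasgq'->'Brasgq'
Result: Guuy Brasgq


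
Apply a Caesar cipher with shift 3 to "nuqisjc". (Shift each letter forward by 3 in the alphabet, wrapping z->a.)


Input: 'nuqisjc', shift = 3
Operation: for each letter, (position + 3) mod 26
Mapping: 'n'(13+3=16)->'q', 'u'(20+3=23)->'x', 'q'(16+3=19)->'t', 'i'(8+3=11)->'l', 's'(18+3=21)->'v', 'j'(9+3=12)->'m', 'c'(2+3=5)->'f'
Result: qxtlvmf


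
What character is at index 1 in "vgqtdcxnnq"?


Input string: 'vgqtdcxnnq'
Operation: get character at index 1
Index mapping: s[0]='v', s[1]='g'
Result: 'g'


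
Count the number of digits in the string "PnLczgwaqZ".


Input string: 'PnLczgwaqZ'
Operation: count digit characters (0-9)
Scan: 'P', 'n', 'L', 'c', 'z', 'g', 'w', 'a', 'q', 'Z'
Digits found: 0
Result: 0


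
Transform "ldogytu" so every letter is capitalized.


Input string: 'ldogytu'
Operation: convert each letter to uppercase
Mapping: 'l'->'L', 'd'->'D', 'o'->'O', 'g'->'G', 'y'->'Y', 't'->'T', 'u'->'U'
Result: LDOGYTU


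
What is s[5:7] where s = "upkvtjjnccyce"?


Input string: 'upkvtjjnccyce'
Operation: slice [5:7]
Extract characters: s[5]='j', s[6]='j'
Result: jj


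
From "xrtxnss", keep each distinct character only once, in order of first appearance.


Input: 'xrtxnss'
Operation: keep first occurrence of each character
Scan: s[0]='x' new -> keep; s[1]='r' new -> keep; s[2]='t' new -> keep; s[3]='x' seen -> skip; s[4]='n' new -> keep; s[5]='s' new -> keep; s[6]='s' seen -> skip
Result: xrtns


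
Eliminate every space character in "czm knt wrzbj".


Input string: 'czm knt wrzbj'
Operation: remove all spaces
Words: 'czm', 'knt', 'wrzbj'
Join without spaces: czmkntwrzbj


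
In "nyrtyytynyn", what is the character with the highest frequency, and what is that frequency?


Input: 'nyrtyytynyn'
Operation: tally each character
Counts: 'n':3, 'r':1, 't':2, 'y':5
Maximum: 'y' appears 5 times


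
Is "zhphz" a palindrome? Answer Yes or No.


Input string: 'zhphz'
Reversed: 'zhphz'
Compare pairs: s[0]='z' vs s[4]='z' (match), s[1]='h' vs s[3]='h' (match)
Palindrome: Yes


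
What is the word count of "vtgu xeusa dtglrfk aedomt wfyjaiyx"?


Input string: 'vtgu xeusa dtglrfk aedomt wfyjaiyx'
Operation: split by spaces
Words found: 'vtgu', 'xeusa', 'dtglrfk', 'aedomt', 'wfyjaiyx'
Word count: 5


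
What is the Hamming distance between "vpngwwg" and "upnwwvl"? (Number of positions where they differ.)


String 1: 'vpngwwg'
String 2: 'upnwwvl'
Compare each position: pos 0: 'v'!='u', pos 1: 'p'=='p', pos 2: 'n'=='n', pos 3: 'g'!='w', pos 4: 'w'=='w', pos 5: 'w'!='v', pos 6: 'g'!='l'
Differing positions: 4
Hamming distance: 4


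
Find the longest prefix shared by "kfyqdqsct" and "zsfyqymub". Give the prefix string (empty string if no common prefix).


String 1: 'kfyqdqsct'
String 2: 'zsfyqymub'
Compare position by position:
pos 0: 'k' vs 'z' differ -> stop
Longest common prefix: "" (length 0)


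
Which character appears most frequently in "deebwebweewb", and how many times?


Input: 'deebwebweewb'
Operation: tally each character
Counts: 'b':3, 'd':1, 'e':5, 'w':3
Maximum: 'e' appears 5 times


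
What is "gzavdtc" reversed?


Input string: 'gzavdtc'
Operation: reverse character order
Original order: 'g' -> 'z' -> 'a' -> 'v' -> 'd' -> 't' -> 'c'
Reversed order: 'c' -> 't' -> 'd' -> 'v' -> 'a' -> 'z' -> 'g'
Result: ctdvazg


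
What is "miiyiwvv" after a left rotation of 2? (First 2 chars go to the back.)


Input: 'miiyiwvv', shift = 2
Operation: split at index 2 and swap parts
Front part s[0:2] = 'mi'
Back part s[2:] = 'iyiwvv'
Rotated = back + front = 'iyiwvv' + 'mi'
Result: iyiwvvmi


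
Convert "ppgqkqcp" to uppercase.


Input string: 'ppgqkqcp'
Operation: convert each letter to uppercase
Mapping: 'p'->'P', 'p'->'P', 'g'->'G', 'q'->'Q', 'k'->'K', 'q'->'Q', 'c'->'C', 'p'->'P'
Result: PPGQKQCP


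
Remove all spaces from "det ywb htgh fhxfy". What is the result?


Input string: 'det ywb htgh fhxfy'
Operation: remove all spaces
Words: 'det', 'ywb', 'htgh', 'fhxfy'
Join without spaces: detywbhtghfhxfy


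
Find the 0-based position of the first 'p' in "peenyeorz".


Input string: 'peenyeorz'
Target: 'p'
Scanning left to right: s[0]='p'
First match at index: 0


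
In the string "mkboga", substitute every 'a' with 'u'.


Input string: 'mkboga'
Operation: replace 'a' with 'u'
Positions of 'a': 5
After replacement: mkbogu


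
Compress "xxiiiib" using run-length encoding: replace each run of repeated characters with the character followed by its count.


Input: 'xxiiiib'
Operation: identify consecutive runs
Runs: 'xx' -> x2, 'iiii' -> i4, 'b' -> b1
Encoded: x2i4b1


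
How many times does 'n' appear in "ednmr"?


Input string: 'ednmr'
Target character: 'n'
Scan each position: s[2]='n'
Matches found at indices: 2
Total: 1


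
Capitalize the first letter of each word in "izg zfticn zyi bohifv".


Input string: 'izg zfticn zyi bohifv'
Operation: capitalize first letter of each word
Word transformations: 'izg'->'Izg', 'zfticn'->'Zfticn', 'zyi'->'Zyi', 'bohifv'->'Bohifv'
Result: Izg Zfticn Zyi Bohifv


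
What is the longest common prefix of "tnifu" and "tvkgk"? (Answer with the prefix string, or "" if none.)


String 1: 'tnifu'
String 2: 'tvkgk'
Compare position by position:
pos 0: 't' vs 't' match
pos 1: 'n' vs 'v' differ -> stop
Longest common prefix: "t" (length 1)


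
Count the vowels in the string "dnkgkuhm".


Input string: 'dnkgkuhm'
Operation: count vowels (a, e, i, o, u)
Scan: s[0]='d', s[1]='n', s[2]='k', s[3]='g', s[4]='k', s[5]='u' (vowel), s[6]='h', s[7]='m'
Vowels found: 1
Result: 1


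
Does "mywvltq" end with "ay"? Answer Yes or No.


Input string: 'mywvltq'
Suffix to check: 'ay'
Last 2 characters of input: 'tq'
Match: False
Result: No


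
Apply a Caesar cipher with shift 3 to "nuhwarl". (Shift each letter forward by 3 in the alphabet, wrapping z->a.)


Input: 'nuhwarl', shift = 3
Operation: for each letter, (position + 3) mod 26
Mapping: 'n'(13+3=16)->'q', 'u'(20+3=23)->'x', 'h'(7+3=10)->'k', 'w'(22+3=25)->'z', 'a'(0+3=3)->'d', 'r'(17+3=20)->'u', 'l'(11+3=14)->'o'
Result: qxkzduo


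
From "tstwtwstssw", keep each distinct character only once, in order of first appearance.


Input: 'tstwtwstssw'
Operation: keep first occurrence of each character
Scan: s[0]='t' new -> keep; s[1]='s' new -> keep; s[2]='t' seen -> skip; s[3]='w' new -> keep; s[4]='t' seen -> skip; s[5]='w' seen -> skip; s[6]='s' seen -> skip; s[7]='t' seen -> skip; s[8]='s' seen -> skip; s[9]='s' seen -> skip; s[10]='w' seen -> skip
Result: tsw


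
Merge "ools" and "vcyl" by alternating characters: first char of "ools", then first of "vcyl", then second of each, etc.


String 1: 'ools'
String 2: 'vcyl'
Operation: alternate characters
Pairs: 'o'+'v', 'o'+'c', 'l'+'y', 's'+'l'
Result: ovoclysl


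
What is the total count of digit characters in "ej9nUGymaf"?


Input string: 'ej9nUGymaf'
Operation: count digit characters (0-9)
Scan: 'e', 'j', '9'(digit), 'n', 'U', 'G', 'y', 'm', 'a', 'f'
Digits found: 1
Result: 1


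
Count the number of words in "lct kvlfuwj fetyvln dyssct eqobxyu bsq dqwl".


Input string: 'lct kvlfuwj fetyvln dyssct eqobxyu bsq dqwl'
Operation: split by spaces
Words found: 'lct', 'kvlfuwj', 'fetyvln', 'dyssct', 'eqobxyu', 'bsq', 'dqwl'
Word count: 7


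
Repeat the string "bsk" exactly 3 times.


Input string: 'bsk'
Operation: repeat 3 times
Concatenation: 'bsk' + 'bsk' + 'bsk'
Result: bskbskbsk


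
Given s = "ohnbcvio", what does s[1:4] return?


Input string: 'ohnbcvio'
Operation: slice [1:4]
Extract characters: s[1]='h', s[2]='n', s[3]='b'
Result: hnb


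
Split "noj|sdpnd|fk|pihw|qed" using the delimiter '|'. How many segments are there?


Input string: 'noj|sdpnd|fk|pihw|qed'
Delimiter: '|'
Split result: 'noj', 'sdpnd', 'fk', 'pihw', 'qed'
Number of parts: 5


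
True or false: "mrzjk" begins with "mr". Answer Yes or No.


Input string: 'mrzjk'
Prefix to check: 'mr'
First 2 characters of input: 'mr'
Match: True
Result: Yes


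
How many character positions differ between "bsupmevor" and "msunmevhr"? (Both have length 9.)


String 1: 'bsupmevor'
String 2: 'msunmevhr'
Compare each position: pos 0: 'b'!='m', pos 1: 's'=='s', pos 2: 'u'=='u', pos 3: 'p'!='n', pos 4: 'm'=='m', pos 5: 'e'=='e', pos 6: 'v'=='v', pos 7: 'o'!='h', pos 8: 'r'=='r'
Differing positions: 3
Hamming distance: 3


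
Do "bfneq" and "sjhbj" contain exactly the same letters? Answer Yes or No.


String 1: 'bfneq' -> sorted: 'befnq'
String 2: 'sjhbj' -> sorted: 'bhjjs'
Compare sorted forms: 'befnq' != 'bhjjs'
Anagram: No


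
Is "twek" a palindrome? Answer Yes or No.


Input string: 'twek'
Reversed: 'kewt'
Compare pairs: s[0]='t' vs s[3]='k' (mismatch), s[1]='w' vs s[2]='e' (mismatch)
Palindrome: No


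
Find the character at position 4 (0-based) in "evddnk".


Input string: 'evddnk'
Operation: get character at index 4
Index mapping: s[0]='e', s[1]='v', s[2]='d', s[3]='d', s[4]='n'
Result: 'n'


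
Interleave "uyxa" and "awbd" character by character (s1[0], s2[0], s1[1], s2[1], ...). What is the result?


String 1: 'uyxa'
String 2: 'awbd'
Operation: alternate characters
Pairs: 'u'+'a', 'y'+'w', 'x'+'b', 'a'+'d'
Result: uaywxbad


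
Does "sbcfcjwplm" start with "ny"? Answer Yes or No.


Input string: 'sbcfcjwplm'
Prefix to check: 'ny'
First 2 characters of input: 'sb'
Match: False
Result: No


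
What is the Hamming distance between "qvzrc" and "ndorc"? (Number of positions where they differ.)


String 1: 'qvzrc'
String 2: 'ndorc'
Compare each position: pos 0: 'q'!='n', pos 1: 'v'!='d', pos 2: 'z'!='o', pos 3: 'r'=='r', pos 4: 'c'=='c'
Differing positions: 3
Hamming distance: 3
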